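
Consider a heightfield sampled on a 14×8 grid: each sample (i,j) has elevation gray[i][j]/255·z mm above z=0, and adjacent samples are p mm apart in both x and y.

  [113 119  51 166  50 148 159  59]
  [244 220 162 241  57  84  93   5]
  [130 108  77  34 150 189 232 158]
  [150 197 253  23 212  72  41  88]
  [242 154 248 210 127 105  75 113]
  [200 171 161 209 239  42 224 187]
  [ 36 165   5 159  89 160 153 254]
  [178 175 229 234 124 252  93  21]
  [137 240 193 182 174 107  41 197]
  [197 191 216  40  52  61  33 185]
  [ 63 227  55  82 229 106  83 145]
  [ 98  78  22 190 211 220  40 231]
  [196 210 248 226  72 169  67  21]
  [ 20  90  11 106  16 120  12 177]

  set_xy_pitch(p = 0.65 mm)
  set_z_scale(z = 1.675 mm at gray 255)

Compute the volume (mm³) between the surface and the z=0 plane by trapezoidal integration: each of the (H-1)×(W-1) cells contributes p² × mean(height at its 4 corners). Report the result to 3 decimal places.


height_mm = gray/255 × 1.675; cell vol = 0.65² × mean(4 corners)
unit = 0.65² × 1.675 / (4×255) = 0.000693811 mm³ per gray-sum
row 0: Σ corner-gray over 7 cells = 3521  → 2.4429
row 1: Σ corner-gray over 7 cells = 3831  → 2.6580
row 2: Σ corner-gray over 7 cells = 3702  → 2.5685
row 3: Σ corner-gray over 7 cells = 4027  → 2.7940
row 4: Σ corner-gray over 7 cells = 4672  → 3.2415
row 5: Σ corner-gray over 7 cells = 4231  → 2.9355
row 6: Σ corner-gray over 7 cells = 4165  → 2.8897
row 7: Σ corner-gray over 7 cells = 4621  → 3.2061
row 8: Σ corner-gray over 7 cells = 3776  → 2.6198
row 9: Σ corner-gray over 7 cells = 3340  → 2.3173
row 10: Σ corner-gray over 7 cells = 3623  → 2.5137
row 11: Σ corner-gray over 7 cells = 4052  → 2.8113
row 12: Σ corner-gray over 7 cells = 3108  → 2.1564
Σ rows: total corner-gray = 50669  → 35.1547 mm³

35.155


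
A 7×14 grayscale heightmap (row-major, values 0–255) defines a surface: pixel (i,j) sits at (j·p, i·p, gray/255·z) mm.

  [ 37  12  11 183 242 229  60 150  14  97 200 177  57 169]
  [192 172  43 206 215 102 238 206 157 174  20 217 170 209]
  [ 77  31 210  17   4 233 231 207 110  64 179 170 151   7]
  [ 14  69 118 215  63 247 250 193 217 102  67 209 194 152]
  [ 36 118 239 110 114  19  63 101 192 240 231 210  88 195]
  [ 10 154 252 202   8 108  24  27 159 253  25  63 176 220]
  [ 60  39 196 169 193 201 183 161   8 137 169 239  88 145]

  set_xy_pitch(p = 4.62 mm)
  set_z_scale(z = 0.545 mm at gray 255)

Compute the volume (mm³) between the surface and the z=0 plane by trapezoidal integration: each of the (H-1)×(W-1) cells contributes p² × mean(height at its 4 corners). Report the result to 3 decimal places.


height_mm = gray/255 × 0.545; cell vol = 4.62² × mean(4 corners)
unit = 4.62² × 0.545 / (4×255) = 0.0114046 mm³ per gray-sum
row 0: Σ corner-gray over 13 cells = 7311  → 83.3791
row 1: Σ corner-gray over 13 cells = 7539  → 85.9793
row 2: Σ corner-gray over 13 cells = 7352  → 83.8467
row 3: Σ corner-gray over 13 cells = 7735  → 88.2146
row 4: Σ corner-gray over 13 cells = 6813  → 77.6996
row 5: Σ corner-gray over 13 cells = 6903  → 78.7260
Σ rows: total corner-gray = 43653  → 497.8453 mm³

497.845


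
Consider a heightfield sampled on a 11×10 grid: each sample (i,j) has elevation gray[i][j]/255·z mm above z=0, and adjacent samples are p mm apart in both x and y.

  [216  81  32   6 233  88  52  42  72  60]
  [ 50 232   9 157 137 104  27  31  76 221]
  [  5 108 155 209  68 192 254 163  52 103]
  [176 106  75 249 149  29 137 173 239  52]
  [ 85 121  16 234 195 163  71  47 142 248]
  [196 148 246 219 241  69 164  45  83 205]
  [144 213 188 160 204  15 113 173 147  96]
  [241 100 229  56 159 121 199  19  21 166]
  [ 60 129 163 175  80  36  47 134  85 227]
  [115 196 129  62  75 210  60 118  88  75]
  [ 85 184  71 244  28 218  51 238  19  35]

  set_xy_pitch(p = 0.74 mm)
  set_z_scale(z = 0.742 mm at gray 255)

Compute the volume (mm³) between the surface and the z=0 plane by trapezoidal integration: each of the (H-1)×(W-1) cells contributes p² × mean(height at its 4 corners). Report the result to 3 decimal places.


18.165

height_mm = gray/255 × 0.742; cell vol = 0.74² × mean(4 corners)
unit = 0.74² × 0.742 / (4×255) = 0.000398352 mm³ per gray-sum
row 0: Σ corner-gray over 9 cells = 3305  → 1.3166
row 1: Σ corner-gray over 9 cells = 4327  → 1.7237
row 2: Σ corner-gray over 9 cells = 5052  → 2.0125
row 3: Σ corner-gray over 9 cells = 4853  → 1.9332
row 4: Σ corner-gray over 9 cells = 5142  → 2.0483
row 5: Σ corner-gray over 9 cells = 5497  → 2.1897
row 6: Σ corner-gray over 9 cells = 4881  → 1.9444
row 7: Σ corner-gray over 9 cells = 4200  → 1.6731
row 8: Σ corner-gray over 9 cells = 4051  → 1.6137
row 9: Σ corner-gray over 9 cells = 4292  → 1.7097
Σ rows: total corner-gray = 45600  → 18.1649 mm³


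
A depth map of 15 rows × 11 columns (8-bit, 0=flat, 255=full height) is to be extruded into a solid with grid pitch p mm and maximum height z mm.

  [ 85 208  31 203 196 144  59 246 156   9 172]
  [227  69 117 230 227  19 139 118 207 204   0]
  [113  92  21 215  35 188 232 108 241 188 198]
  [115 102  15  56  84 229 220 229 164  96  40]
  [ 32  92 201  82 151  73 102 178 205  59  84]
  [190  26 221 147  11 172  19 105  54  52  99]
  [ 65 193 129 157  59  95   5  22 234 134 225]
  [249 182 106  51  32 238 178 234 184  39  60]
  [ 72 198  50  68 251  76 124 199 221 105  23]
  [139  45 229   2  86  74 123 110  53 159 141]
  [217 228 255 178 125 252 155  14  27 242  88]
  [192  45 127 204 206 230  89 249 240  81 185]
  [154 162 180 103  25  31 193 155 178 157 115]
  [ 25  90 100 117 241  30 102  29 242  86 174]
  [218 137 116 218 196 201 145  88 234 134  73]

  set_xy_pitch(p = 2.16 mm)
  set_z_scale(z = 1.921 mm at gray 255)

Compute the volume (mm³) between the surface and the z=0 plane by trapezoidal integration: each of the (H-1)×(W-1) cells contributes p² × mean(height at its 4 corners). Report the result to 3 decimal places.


height_mm = gray/255 × 1.921; cell vol = 2.16² × mean(4 corners)
unit = 2.16² × 1.921 / (4×255) = 0.00878688 mm³ per gray-sum
row 0: Σ corner-gray over 10 cells = 5648  → 49.6283
row 1: Σ corner-gray over 10 cells = 5838  → 51.2978
row 2: Σ corner-gray over 10 cells = 5496  → 48.2927
row 3: Σ corner-gray over 10 cells = 4947  → 43.4687
row 4: Σ corner-gray over 10 cells = 4305  → 37.8275
row 5: Σ corner-gray over 10 cells = 4249  → 37.3355
row 6: Σ corner-gray over 10 cells = 5143  → 45.1909
row 7: Σ corner-gray over 10 cells = 5476  → 48.1170
row 8: Σ corner-gray over 10 cells = 4721  → 41.4829
row 9: Σ corner-gray over 10 cells = 5299  → 46.5617
row 10: Σ corner-gray over 10 cells = 6576  → 57.7825
row 11: Σ corner-gray over 10 cells = 5956  → 52.3347
row 12: Σ corner-gray over 10 cells = 4910  → 43.1436
row 13: Σ corner-gray over 10 cells = 5502  → 48.3454
Σ rows: total corner-gray = 74066  → 650.8091 mm³

650.809


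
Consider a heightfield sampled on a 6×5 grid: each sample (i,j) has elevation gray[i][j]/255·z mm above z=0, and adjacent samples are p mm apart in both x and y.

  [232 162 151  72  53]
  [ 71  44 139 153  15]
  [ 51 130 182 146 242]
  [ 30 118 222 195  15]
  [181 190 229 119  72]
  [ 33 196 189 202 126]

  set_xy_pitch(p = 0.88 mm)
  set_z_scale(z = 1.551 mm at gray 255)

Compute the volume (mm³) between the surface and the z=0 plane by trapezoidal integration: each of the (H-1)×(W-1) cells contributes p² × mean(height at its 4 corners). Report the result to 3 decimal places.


height_mm = gray/255 × 1.551; cell vol = 0.88² × mean(4 corners)
unit = 0.88² × 1.551 / (4×255) = 0.00117754 mm³ per gray-sum
row 0: Σ corner-gray over 4 cells = 1813  → 2.1349
row 1: Σ corner-gray over 4 cells = 1967  → 2.3162
row 2: Σ corner-gray over 4 cells = 2324  → 2.7366
row 3: Σ corner-gray over 4 cells = 2444  → 2.8779
row 4: Σ corner-gray over 4 cells = 2662  → 3.1346
Σ rows: total corner-gray = 11210  → 13.2003 mm³

13.200


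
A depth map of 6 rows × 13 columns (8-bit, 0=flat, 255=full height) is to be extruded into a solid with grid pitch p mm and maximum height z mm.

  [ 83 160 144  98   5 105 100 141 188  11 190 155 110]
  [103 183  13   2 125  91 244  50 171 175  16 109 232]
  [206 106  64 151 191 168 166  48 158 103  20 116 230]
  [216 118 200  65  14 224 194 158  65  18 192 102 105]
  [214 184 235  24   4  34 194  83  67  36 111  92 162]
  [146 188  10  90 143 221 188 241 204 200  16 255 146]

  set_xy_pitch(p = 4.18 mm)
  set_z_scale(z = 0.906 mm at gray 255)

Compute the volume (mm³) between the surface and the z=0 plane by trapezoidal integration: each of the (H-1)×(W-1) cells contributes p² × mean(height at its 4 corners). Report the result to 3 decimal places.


height_mm = gray/255 × 0.906; cell vol = 4.18² × mean(4 corners)
unit = 4.18² × 0.906 / (4×255) = 0.0155196 mm³ per gray-sum
row 0: Σ corner-gray over 12 cells = 5480  → 85.0474
row 1: Σ corner-gray over 12 cells = 5711  → 88.6324
row 2: Σ corner-gray over 12 cells = 6039  → 93.7229
row 3: Σ corner-gray over 12 cells = 5525  → 85.7458
row 4: Σ corner-gray over 12 cells = 6308  → 97.8977
Σ rows: total corner-gray = 29063  → 451.0462 mm³

451.046


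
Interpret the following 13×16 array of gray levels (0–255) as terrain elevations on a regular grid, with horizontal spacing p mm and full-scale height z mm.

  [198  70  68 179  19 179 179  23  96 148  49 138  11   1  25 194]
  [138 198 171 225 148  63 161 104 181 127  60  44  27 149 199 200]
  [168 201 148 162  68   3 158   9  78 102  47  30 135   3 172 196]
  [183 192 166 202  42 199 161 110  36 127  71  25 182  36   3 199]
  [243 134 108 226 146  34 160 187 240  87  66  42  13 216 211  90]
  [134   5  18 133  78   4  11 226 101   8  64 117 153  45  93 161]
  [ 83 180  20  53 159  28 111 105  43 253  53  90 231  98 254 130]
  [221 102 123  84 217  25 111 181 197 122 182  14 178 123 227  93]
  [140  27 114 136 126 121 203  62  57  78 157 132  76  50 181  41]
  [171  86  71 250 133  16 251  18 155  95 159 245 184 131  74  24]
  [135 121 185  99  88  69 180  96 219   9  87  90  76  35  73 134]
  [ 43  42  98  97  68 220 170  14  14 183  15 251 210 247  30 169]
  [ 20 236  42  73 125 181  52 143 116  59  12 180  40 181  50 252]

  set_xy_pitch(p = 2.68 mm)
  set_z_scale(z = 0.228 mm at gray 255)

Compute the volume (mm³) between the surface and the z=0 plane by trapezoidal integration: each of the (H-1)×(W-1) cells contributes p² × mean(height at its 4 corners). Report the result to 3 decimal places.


height_mm = gray/255 × 0.228; cell vol = 2.68² × mean(4 corners)
unit = 2.68² × 0.228 / (4×255) = 0.00160548 mm³ per gray-sum
row 0: Σ corner-gray over 15 cells = 6814  → 10.9397
row 1: Σ corner-gray over 15 cells = 7048  → 11.3154
row 2: Σ corner-gray over 15 cells = 6482  → 10.4067
row 3: Σ corner-gray over 15 cells = 7559  → 12.1358
row 4: Σ corner-gray over 15 cells = 6480  → 10.4035
row 5: Σ corner-gray over 15 cells = 5976  → 9.5943
row 6: Σ corner-gray over 15 cells = 7655  → 12.2899
row 7: Σ corner-gray over 15 cells = 7307  → 11.7312
row 8: Σ corner-gray over 15 cells = 7152  → 11.4824
row 9: Σ corner-gray over 15 cells = 7054  → 11.3250
row 10: Σ corner-gray over 15 cells = 6653  → 10.6812
row 11: Σ corner-gray over 15 cells = 6782  → 10.8883
Σ rows: total corner-gray = 82962  → 133.1936 mm³

133.194


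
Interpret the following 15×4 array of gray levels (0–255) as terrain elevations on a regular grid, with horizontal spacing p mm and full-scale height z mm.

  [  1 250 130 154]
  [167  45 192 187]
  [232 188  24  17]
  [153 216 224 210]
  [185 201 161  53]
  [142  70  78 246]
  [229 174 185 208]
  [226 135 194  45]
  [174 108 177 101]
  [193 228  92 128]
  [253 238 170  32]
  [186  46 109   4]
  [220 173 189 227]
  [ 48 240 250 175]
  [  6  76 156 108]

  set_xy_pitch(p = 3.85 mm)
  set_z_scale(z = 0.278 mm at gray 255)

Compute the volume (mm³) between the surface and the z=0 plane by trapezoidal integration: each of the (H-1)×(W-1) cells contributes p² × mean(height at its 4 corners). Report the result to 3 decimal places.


height_mm = gray/255 × 0.278; cell vol = 3.85² × mean(4 corners)
unit = 3.85² × 0.278 / (4×255) = 0.00403986 mm³ per gray-sum
row 0: Σ corner-gray over 3 cells = 1743  → 7.0415
row 1: Σ corner-gray over 3 cells = 1501  → 6.0638
row 2: Σ corner-gray over 3 cells = 1916  → 7.7404
row 3: Σ corner-gray over 3 cells = 2205  → 8.9079
row 4: Σ corner-gray over 3 cells = 1646  → 6.6496
row 5: Σ corner-gray over 3 cells = 1839  → 7.4293
row 6: Σ corner-gray over 3 cells = 2084  → 8.4191
row 7: Σ corner-gray over 3 cells = 1774  → 7.1667
row 8: Σ corner-gray over 3 cells = 1806  → 7.2960
row 9: Σ corner-gray over 3 cells = 2062  → 8.3302
row 10: Σ corner-gray over 3 cells = 1601  → 6.4678
row 11: Σ corner-gray over 3 cells = 1671  → 6.7506
row 12: Σ corner-gray over 3 cells = 2374  → 9.5906
row 13: Σ corner-gray over 3 cells = 1781  → 7.1950
Σ rows: total corner-gray = 26003  → 105.0484 mm³

105.048


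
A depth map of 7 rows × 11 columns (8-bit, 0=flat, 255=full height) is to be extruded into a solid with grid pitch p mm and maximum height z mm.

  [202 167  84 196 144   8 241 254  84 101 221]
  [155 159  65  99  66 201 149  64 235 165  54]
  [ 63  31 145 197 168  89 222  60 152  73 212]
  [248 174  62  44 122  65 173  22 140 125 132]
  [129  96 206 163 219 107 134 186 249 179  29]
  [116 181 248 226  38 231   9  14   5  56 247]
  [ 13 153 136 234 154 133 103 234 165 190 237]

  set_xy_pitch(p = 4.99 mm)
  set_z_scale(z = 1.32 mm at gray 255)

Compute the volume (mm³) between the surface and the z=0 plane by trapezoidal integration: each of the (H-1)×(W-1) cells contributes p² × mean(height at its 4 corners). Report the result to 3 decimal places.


height_mm = gray/255 × 1.32; cell vol = 4.99² × mean(4 corners)
unit = 4.99² × 1.32 / (4×255) = 0.0322237 mm³ per gray-sum
row 0: Σ corner-gray over 10 cells = 5596  → 180.3236
row 1: Σ corner-gray over 10 cells = 5164  → 166.4030
row 2: Σ corner-gray over 10 cells = 4783  → 154.1258
row 3: Σ corner-gray over 10 cells = 5470  → 176.2634
row 4: Σ corner-gray over 10 cells = 5615  → 180.9358
row 5: Σ corner-gray over 10 cells = 5633  → 181.5159
Σ rows: total corner-gray = 32261  → 1039.5675 mm³

1039.567


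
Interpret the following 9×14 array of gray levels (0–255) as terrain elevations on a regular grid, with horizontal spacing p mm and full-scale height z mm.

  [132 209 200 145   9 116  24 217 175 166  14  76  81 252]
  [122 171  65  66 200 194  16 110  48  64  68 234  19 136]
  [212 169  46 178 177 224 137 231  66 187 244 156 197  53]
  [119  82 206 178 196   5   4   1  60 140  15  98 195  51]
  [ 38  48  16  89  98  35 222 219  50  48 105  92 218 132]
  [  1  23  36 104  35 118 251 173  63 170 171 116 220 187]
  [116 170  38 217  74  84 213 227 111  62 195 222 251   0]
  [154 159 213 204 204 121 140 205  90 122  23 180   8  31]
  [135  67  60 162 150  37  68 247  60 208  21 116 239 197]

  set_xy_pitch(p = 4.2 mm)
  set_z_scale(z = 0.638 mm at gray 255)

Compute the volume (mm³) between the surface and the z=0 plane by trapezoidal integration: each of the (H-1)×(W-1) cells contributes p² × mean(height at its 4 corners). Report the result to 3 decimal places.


573.242

height_mm = gray/255 × 0.638; cell vol = 4.2² × mean(4 corners)
unit = 4.2² × 0.638 / (4×255) = 0.0110336 mm³ per gray-sum
row 0: Σ corner-gray over 13 cells = 6016  → 66.3784
row 1: Σ corner-gray over 13 cells = 7057  → 77.8644
row 2: Σ corner-gray over 13 cells = 6819  → 75.2384
row 3: Σ corner-gray over 13 cells = 5180  → 57.1543
row 4: Σ corner-gray over 13 cells = 5798  → 63.9731
row 5: Σ corner-gray over 13 cells = 6992  → 77.1473
row 6: Σ corner-gray over 13 cells = 7367  → 81.2849
row 7: Σ corner-gray over 13 cells = 6725  → 74.2013
Σ rows: total corner-gray = 51954  → 573.2421 mm³


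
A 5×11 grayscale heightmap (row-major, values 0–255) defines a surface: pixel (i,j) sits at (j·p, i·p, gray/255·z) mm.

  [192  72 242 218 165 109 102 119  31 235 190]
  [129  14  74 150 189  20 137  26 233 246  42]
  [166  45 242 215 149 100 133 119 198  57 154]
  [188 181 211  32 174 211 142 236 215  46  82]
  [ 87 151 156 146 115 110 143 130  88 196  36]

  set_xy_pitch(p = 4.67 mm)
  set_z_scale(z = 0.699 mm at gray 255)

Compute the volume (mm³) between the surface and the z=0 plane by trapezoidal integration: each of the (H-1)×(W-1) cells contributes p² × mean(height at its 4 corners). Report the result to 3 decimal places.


height_mm = gray/255 × 0.699; cell vol = 4.67² × mean(4 corners)
unit = 4.67² × 0.699 / (4×255) = 0.0149455 mm³ per gray-sum
row 0: Σ corner-gray over 10 cells = 5317  → 79.4653
row 1: Σ corner-gray over 10 cells = 5185  → 77.4925
row 2: Σ corner-gray over 10 cells = 6002  → 89.7030
row 3: Σ corner-gray over 10 cells = 5759  → 86.0712
Σ rows: total corner-gray = 22263  → 332.7319 mm³

332.732


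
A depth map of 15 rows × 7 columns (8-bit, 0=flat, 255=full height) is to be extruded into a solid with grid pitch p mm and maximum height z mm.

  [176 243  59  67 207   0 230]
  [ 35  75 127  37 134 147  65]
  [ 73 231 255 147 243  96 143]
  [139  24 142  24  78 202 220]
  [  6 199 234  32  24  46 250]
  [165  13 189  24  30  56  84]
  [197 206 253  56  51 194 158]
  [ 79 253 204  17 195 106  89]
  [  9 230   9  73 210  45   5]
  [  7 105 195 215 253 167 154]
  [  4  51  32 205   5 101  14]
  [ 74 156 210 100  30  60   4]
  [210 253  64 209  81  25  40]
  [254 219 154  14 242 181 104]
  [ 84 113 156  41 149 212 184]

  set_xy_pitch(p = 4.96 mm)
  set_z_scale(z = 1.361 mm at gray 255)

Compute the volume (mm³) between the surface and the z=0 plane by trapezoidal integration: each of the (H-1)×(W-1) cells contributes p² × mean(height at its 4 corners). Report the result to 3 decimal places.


1355.199

height_mm = gray/255 × 1.361; cell vol = 4.96² × mean(4 corners)
unit = 4.96² × 1.361 / (4×255) = 0.0328263 mm³ per gray-sum
row 0: Σ corner-gray over 6 cells = 2698  → 88.5652
row 1: Σ corner-gray over 6 cells = 3300  → 108.3266
row 2: Σ corner-gray over 6 cells = 3459  → 113.5460
row 3: Σ corner-gray over 6 cells = 2625  → 86.1689
row 4: Σ corner-gray over 6 cells = 2199  → 72.1849
row 5: Σ corner-gray over 6 cells = 2748  → 90.2065
row 6: Σ corner-gray over 6 cells = 3593  → 117.9447
row 7: Σ corner-gray over 6 cells = 2866  → 94.0800
row 8: Σ corner-gray over 6 cells = 3179  → 104.3547
row 9: Σ corner-gray over 6 cells = 2837  → 93.1281
row 10: Σ corner-gray over 6 cells = 1996  → 65.5212
row 11: Σ corner-gray over 6 cells = 2704  → 88.7622
row 12: Σ corner-gray over 6 cells = 3492  → 114.6293
row 13: Σ corner-gray over 6 cells = 3588  → 117.7806
Σ rows: total corner-gray = 41284  → 1355.1990 mm³


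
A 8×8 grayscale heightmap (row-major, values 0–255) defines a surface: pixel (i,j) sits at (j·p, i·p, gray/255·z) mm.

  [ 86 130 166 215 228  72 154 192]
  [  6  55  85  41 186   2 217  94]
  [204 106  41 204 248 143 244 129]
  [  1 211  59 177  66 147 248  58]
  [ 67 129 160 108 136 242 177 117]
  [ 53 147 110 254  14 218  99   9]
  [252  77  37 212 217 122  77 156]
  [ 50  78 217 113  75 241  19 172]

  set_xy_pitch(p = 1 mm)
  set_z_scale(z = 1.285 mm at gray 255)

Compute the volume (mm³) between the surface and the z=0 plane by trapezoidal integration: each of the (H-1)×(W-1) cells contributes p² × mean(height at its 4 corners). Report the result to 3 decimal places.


height_mm = gray/255 × 1.285; cell vol = 1² × mean(4 corners)
unit = 1² × 1.285 / (4×255) = 0.0012598 mm³ per gray-sum
row 0: Σ corner-gray over 7 cells = 3480  → 4.3841
row 1: Σ corner-gray over 7 cells = 3577  → 4.5063
row 2: Σ corner-gray over 7 cells = 4180  → 5.2660
row 3: Σ corner-gray over 7 cells = 3963  → 4.9926
row 4: Σ corner-gray over 7 cells = 3834  → 4.8301
row 5: Σ corner-gray over 7 cells = 3638  → 4.5832
row 6: Σ corner-gray over 7 cells = 3600  → 4.5353
Σ rows: total corner-gray = 26272  → 33.0976 mm³

33.098


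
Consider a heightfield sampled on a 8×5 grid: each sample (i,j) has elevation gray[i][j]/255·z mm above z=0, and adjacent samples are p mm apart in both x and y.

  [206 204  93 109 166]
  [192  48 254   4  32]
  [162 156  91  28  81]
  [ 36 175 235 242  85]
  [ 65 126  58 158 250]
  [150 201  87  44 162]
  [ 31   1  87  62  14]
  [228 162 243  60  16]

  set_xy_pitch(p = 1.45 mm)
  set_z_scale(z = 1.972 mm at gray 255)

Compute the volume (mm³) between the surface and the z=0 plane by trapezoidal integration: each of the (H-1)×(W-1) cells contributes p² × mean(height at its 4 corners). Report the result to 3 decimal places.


53.274

height_mm = gray/255 × 1.972; cell vol = 1.45² × mean(4 corners)
unit = 1.45² × 1.972 / (4×255) = 0.00406483 mm³ per gray-sum
row 0: Σ corner-gray over 4 cells = 2020  → 8.2110
row 1: Σ corner-gray over 4 cells = 1629  → 6.6216
row 2: Σ corner-gray over 4 cells = 2218  → 9.0158
row 3: Σ corner-gray over 4 cells = 2424  → 9.8532
row 4: Σ corner-gray over 4 cells = 1975  → 8.0280
row 5: Σ corner-gray over 4 cells = 1321  → 5.3696
row 6: Σ corner-gray over 4 cells = 1519  → 6.1745
Σ rows: total corner-gray = 13106  → 53.2737 mm³


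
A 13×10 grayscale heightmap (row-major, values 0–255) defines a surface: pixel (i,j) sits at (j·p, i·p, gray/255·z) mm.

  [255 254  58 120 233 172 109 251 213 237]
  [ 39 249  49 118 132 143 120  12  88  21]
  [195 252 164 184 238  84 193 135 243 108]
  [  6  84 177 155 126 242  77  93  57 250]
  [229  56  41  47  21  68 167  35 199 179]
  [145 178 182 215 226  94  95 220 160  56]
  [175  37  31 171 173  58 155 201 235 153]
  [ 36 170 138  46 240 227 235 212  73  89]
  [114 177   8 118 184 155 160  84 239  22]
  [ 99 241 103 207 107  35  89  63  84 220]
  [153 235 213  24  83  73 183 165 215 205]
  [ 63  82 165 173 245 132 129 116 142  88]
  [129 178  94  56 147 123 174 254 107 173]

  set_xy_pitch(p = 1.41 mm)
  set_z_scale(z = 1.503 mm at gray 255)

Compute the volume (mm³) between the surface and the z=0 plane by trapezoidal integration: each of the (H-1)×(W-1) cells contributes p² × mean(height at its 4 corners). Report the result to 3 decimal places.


height_mm = gray/255 × 1.503; cell vol = 1.41² × mean(4 corners)
unit = 1.41² × 1.503 / (4×255) = 0.00292952 mm³ per gray-sum
row 0: Σ corner-gray over 9 cells = 5194  → 15.2159
row 1: Σ corner-gray over 9 cells = 5171  → 15.1486
row 2: Σ corner-gray over 9 cells = 5567  → 16.3087
row 3: Σ corner-gray over 9 cells = 3954  → 11.5833
row 4: Σ corner-gray over 9 cells = 4617  → 13.5256
row 5: Σ corner-gray over 9 cells = 5391  → 15.7931
row 6: Σ corner-gray over 9 cells = 5257  → 15.4005
row 7: Σ corner-gray over 9 cells = 5193  → 15.2130
row 8: Σ corner-gray over 9 cells = 4563  → 13.3674
row 9: Σ corner-gray over 9 cells = 4917  → 14.4045
row 10: Σ corner-gray over 9 cells = 5259  → 15.4064
row 11: Σ corner-gray over 9 cells = 5087  → 14.9025
Σ rows: total corner-gray = 60170  → 176.2694 mm³

176.269


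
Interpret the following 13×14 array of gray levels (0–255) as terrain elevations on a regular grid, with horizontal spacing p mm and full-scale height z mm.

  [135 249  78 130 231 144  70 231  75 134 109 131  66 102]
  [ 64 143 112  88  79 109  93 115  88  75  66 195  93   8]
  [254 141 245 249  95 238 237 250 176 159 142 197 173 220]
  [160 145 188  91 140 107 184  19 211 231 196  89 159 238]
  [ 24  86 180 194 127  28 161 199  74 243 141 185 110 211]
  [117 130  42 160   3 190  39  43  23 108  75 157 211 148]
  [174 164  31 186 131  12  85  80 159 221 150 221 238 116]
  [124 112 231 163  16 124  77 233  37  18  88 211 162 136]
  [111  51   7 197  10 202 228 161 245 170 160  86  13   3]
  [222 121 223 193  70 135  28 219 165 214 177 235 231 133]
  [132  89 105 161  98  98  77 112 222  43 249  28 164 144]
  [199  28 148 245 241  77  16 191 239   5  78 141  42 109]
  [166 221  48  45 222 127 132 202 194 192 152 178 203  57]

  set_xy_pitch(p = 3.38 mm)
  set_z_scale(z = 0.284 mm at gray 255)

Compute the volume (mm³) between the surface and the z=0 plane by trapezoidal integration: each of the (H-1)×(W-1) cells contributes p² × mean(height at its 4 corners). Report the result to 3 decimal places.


height_mm = gray/255 × 0.284; cell vol = 3.38² × mean(4 corners)
unit = 3.38² × 0.284 / (4×255) = 0.00318091 mm³ per gray-sum
row 0: Σ corner-gray over 13 cells = 6117  → 19.4576
row 1: Σ corner-gray over 13 cells = 7662  → 24.3721
row 2: Σ corner-gray over 13 cells = 8996  → 28.6155
row 3: Σ corner-gray over 13 cells = 7609  → 24.2036
row 4: Σ corner-gray over 13 cells = 6318  → 20.0970
row 5: Σ corner-gray over 13 cells = 6273  → 19.9539
row 6: Σ corner-gray over 13 cells = 6850  → 21.7892
row 7: Σ corner-gray over 13 cells = 6378  → 20.2879
row 8: Σ corner-gray over 13 cells = 7551  → 24.0191
row 9: Σ corner-gray over 13 cells = 7545  → 24.0000
row 10: Σ corner-gray over 13 cells = 6378  → 20.2879
row 11: Σ corner-gray over 13 cells = 7265  → 23.1093
Σ rows: total corner-gray = 84942  → 270.1930 mm³

270.193


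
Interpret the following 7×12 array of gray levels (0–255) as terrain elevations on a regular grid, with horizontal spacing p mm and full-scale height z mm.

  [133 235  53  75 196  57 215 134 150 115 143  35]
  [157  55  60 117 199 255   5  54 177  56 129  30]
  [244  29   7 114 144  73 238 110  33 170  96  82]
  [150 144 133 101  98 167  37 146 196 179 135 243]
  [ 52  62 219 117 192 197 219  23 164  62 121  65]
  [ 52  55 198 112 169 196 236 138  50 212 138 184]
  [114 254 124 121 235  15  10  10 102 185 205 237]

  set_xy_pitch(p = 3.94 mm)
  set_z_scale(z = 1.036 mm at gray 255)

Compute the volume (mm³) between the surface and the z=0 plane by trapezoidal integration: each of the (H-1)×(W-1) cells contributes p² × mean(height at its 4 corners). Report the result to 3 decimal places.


530.610

height_mm = gray/255 × 1.036; cell vol = 3.94² × mean(4 corners)
unit = 3.94² × 1.036 / (4×255) = 0.0157671 mm³ per gray-sum
row 0: Σ corner-gray over 11 cells = 5315  → 83.8022
row 1: Σ corner-gray over 11 cells = 4755  → 74.9726
row 2: Σ corner-gray over 11 cells = 5419  → 85.4420
row 3: Σ corner-gray over 11 cells = 5934  → 93.5620
row 4: Σ corner-gray over 11 cells = 6113  → 96.3843
row 5: Σ corner-gray over 11 cells = 6117  → 96.4474
Σ rows: total corner-gray = 33653  → 530.6105 mm³


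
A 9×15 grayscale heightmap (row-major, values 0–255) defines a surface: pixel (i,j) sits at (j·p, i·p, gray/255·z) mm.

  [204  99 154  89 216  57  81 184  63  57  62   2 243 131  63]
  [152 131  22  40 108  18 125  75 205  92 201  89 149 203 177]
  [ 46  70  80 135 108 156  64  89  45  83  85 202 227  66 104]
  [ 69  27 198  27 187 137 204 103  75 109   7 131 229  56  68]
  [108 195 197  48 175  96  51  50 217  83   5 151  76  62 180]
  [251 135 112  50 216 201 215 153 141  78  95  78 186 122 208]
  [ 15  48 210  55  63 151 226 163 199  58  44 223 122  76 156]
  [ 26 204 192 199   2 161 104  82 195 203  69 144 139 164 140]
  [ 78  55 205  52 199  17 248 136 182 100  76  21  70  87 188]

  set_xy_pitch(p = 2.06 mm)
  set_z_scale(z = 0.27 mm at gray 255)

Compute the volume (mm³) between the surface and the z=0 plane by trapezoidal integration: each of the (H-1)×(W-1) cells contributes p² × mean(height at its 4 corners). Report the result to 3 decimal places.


60.516

height_mm = gray/255 × 0.27; cell vol = 2.06² × mean(4 corners)
unit = 2.06² × 0.27 / (4×255) = 0.00112331 mm³ per gray-sum
row 0: Σ corner-gray over 14 cells = 6388  → 7.1757
row 1: Σ corner-gray over 14 cells = 6215  → 6.9813
row 2: Σ corner-gray over 14 cells = 6087  → 6.8376
row 3: Σ corner-gray over 14 cells = 6217  → 6.9836
row 4: Σ corner-gray over 14 cells = 7123  → 8.0013
row 5: Σ corner-gray over 14 cells = 7470  → 8.3911
row 6: Σ corner-gray over 14 cells = 7329  → 8.2327
row 7: Σ corner-gray over 14 cells = 7044  → 7.9126
Σ rows: total corner-gray = 53873  → 60.5159 mm³


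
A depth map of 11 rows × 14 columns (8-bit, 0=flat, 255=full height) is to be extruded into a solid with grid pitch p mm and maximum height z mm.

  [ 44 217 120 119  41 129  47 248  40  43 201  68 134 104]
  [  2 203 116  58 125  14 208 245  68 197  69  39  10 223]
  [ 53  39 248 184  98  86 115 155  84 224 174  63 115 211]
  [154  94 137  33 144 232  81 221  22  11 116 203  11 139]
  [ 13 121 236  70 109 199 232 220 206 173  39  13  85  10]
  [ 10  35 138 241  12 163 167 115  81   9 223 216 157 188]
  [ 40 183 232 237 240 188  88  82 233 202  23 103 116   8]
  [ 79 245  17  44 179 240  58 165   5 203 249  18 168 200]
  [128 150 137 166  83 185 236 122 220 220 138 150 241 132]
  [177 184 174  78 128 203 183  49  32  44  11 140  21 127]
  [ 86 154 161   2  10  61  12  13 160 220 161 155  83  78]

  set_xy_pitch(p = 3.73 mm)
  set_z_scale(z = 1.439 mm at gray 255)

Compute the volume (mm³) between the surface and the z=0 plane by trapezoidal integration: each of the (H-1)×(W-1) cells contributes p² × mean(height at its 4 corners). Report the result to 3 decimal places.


height_mm = gray/255 × 1.439; cell vol = 3.73² × mean(4 corners)
unit = 3.73² × 1.439 / (4×255) = 0.0196281 mm³ per gray-sum
row 0: Σ corner-gray over 13 cells = 5891  → 115.6291
row 1: Σ corner-gray over 13 cells = 6363  → 124.8936
row 2: Σ corner-gray over 13 cells = 6337  → 124.3833
row 3: Σ corner-gray over 13 cells = 6332  → 124.2851
row 4: Σ corner-gray over 13 cells = 6741  → 132.3130
row 5: Σ corner-gray over 13 cells = 7214  → 141.5971
row 6: Σ corner-gray over 13 cells = 7363  → 144.5217
row 7: Σ corner-gray over 13 cells = 7817  → 153.4329
row 8: Σ corner-gray over 13 cells = 7154  → 140.4194
row 9: Σ corner-gray over 13 cells = 5346  → 104.9318
Σ rows: total corner-gray = 66558  → 1306.4072 mm³

1306.407


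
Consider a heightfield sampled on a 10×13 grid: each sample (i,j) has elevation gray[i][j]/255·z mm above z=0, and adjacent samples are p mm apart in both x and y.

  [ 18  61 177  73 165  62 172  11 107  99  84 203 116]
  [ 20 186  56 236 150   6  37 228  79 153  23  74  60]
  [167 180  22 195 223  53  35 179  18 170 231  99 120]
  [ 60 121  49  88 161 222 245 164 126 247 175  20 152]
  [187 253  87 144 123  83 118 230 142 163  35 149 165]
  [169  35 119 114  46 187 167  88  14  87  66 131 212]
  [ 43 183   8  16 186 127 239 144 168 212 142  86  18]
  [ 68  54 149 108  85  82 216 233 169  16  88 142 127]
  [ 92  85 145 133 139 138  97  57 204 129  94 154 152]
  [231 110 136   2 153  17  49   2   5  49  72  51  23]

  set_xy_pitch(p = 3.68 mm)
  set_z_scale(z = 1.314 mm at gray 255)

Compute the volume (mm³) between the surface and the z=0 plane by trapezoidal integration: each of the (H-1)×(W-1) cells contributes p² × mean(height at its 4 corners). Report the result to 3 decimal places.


906.693

height_mm = gray/255 × 1.314; cell vol = 3.68² × mean(4 corners)
unit = 3.68² × 1.314 / (4×255) = 0.0174458 mm³ per gray-sum
row 0: Σ corner-gray over 12 cells = 5098  → 88.9387
row 1: Σ corner-gray over 12 cells = 5633  → 98.2722
row 2: Σ corner-gray over 12 cells = 6545  → 114.1827
row 3: Σ corner-gray over 12 cells = 6854  → 119.5735
row 4: Σ corner-gray over 12 cells = 5895  → 102.8430
row 5: Σ corner-gray over 12 cells = 5572  → 97.2080
row 6: Σ corner-gray over 12 cells = 5962  → 104.0118
row 7: Σ corner-gray over 12 cells = 5873  → 102.4592
row 8: Σ corner-gray over 12 cells = 4540  → 79.2039
Σ rows: total corner-gray = 51972  → 906.6930 mm³


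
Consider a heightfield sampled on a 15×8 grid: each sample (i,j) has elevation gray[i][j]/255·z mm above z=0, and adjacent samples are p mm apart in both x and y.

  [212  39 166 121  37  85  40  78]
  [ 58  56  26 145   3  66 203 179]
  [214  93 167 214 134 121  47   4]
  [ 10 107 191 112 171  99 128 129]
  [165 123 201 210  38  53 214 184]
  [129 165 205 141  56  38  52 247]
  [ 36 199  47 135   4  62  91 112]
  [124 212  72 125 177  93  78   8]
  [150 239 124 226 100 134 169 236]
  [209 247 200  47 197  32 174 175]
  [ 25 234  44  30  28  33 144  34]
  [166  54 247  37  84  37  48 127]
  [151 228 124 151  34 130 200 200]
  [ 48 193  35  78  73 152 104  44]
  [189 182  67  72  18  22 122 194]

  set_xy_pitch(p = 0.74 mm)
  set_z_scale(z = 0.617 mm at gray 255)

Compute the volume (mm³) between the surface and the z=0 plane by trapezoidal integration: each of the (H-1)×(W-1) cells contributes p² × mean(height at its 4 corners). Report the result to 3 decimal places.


height_mm = gray/255 × 0.617; cell vol = 0.74² × mean(4 corners)
unit = 0.74² × 0.617 / (4×255) = 0.000331244 mm³ per gray-sum
row 0: Σ corner-gray over 7 cells = 2501  → 0.8284
row 1: Σ corner-gray over 7 cells = 3005  → 0.9954
row 2: Σ corner-gray over 7 cells = 3525  → 1.1676
row 3: Σ corner-gray over 7 cells = 3782  → 1.2528
row 4: Σ corner-gray over 7 cells = 3717  → 1.2312
row 5: Σ corner-gray over 7 cells = 2914  → 0.9652
row 6: Σ corner-gray over 7 cells = 2870  → 0.9507
row 7: Σ corner-gray over 7 cells = 4016  → 1.3303
row 8: Σ corner-gray over 7 cells = 4548  → 1.5065
row 9: Σ corner-gray over 7 cells = 3263  → 1.0809
row 10: Σ corner-gray over 7 cells = 2392  → 0.7923
row 11: Σ corner-gray over 7 cells = 3392  → 1.1236
row 12: Σ corner-gray over 7 cells = 3447  → 1.1418
row 13: Σ corner-gray over 7 cells = 2711  → 0.8980
Σ rows: total corner-gray = 46083  → 15.2647 mm³

15.265


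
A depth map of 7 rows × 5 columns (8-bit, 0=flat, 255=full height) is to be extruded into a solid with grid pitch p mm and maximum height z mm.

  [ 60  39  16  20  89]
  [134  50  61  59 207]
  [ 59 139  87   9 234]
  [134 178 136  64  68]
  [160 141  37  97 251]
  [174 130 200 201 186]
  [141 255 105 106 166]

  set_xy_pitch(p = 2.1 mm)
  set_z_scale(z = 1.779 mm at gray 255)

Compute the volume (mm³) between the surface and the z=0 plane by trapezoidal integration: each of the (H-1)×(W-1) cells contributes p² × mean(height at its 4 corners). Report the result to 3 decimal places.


85.438

height_mm = gray/255 × 1.779; cell vol = 2.1² × mean(4 corners)
unit = 2.1² × 1.779 / (4×255) = 0.00769156 mm³ per gray-sum
row 0: Σ corner-gray over 4 cells = 980  → 7.5377
row 1: Σ corner-gray over 4 cells = 1444  → 11.1066
row 2: Σ corner-gray over 4 cells = 1721  → 13.2372
row 3: Σ corner-gray over 4 cells = 1919  → 14.7601
row 4: Σ corner-gray over 4 cells = 2383  → 18.3290
row 5: Σ corner-gray over 4 cells = 2661  → 20.4672
Σ rows: total corner-gray = 11108  → 85.4378 mm³


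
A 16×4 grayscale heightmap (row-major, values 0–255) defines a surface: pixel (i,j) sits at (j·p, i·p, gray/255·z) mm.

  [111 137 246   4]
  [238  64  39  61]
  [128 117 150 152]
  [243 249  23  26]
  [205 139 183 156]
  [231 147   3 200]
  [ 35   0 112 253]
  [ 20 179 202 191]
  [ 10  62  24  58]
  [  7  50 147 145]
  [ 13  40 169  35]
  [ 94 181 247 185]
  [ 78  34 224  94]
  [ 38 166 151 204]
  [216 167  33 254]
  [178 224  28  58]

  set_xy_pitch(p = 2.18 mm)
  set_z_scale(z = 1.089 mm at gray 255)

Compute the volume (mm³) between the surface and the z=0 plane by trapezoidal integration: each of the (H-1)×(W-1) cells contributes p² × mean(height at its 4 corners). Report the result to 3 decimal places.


111.468

height_mm = gray/255 × 1.089; cell vol = 2.18² × mean(4 corners)
unit = 2.18² × 1.089 / (4×255) = 0.00507389 mm³ per gray-sum
row 0: Σ corner-gray over 3 cells = 1386  → 7.0324
row 1: Σ corner-gray over 3 cells = 1319  → 6.6925
row 2: Σ corner-gray over 3 cells = 1627  → 8.2552
row 3: Σ corner-gray over 3 cells = 1818  → 9.2243
row 4: Σ corner-gray over 3 cells = 1736  → 8.8083
row 5: Σ corner-gray over 3 cells = 1243  → 6.3068
row 6: Σ corner-gray over 3 cells = 1485  → 7.5347
row 7: Σ corner-gray over 3 cells = 1213  → 6.1546
row 8: Σ corner-gray over 3 cells = 786  → 3.9881
row 9: Σ corner-gray over 3 cells = 1012  → 5.1348
row 10: Σ corner-gray over 3 cells = 1601  → 8.1233
row 11: Σ corner-gray over 3 cells = 1823  → 9.2497
row 12: Σ corner-gray over 3 cells = 1564  → 7.9356
row 13: Σ corner-gray over 3 cells = 1746  → 8.8590
row 14: Σ corner-gray over 3 cells = 1610  → 8.1690
Σ rows: total corner-gray = 21969  → 111.4682 mm³


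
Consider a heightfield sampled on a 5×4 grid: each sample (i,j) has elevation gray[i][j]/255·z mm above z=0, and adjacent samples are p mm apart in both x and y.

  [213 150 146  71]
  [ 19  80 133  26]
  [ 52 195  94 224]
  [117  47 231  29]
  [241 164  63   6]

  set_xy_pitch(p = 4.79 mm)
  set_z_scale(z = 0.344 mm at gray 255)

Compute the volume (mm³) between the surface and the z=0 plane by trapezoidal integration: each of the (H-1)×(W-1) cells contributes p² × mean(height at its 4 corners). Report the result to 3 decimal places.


height_mm = gray/255 × 0.344; cell vol = 4.79² × mean(4 corners)
unit = 4.79² × 0.344 / (4×255) = 0.00773801 mm³ per gray-sum
row 0: Σ corner-gray over 3 cells = 1347  → 10.4231
row 1: Σ corner-gray over 3 cells = 1325  → 10.2529
row 2: Σ corner-gray over 3 cells = 1556  → 12.0403
row 3: Σ corner-gray over 3 cells = 1403  → 10.8564
Σ rows: total corner-gray = 5631  → 43.5727 mm³

43.573


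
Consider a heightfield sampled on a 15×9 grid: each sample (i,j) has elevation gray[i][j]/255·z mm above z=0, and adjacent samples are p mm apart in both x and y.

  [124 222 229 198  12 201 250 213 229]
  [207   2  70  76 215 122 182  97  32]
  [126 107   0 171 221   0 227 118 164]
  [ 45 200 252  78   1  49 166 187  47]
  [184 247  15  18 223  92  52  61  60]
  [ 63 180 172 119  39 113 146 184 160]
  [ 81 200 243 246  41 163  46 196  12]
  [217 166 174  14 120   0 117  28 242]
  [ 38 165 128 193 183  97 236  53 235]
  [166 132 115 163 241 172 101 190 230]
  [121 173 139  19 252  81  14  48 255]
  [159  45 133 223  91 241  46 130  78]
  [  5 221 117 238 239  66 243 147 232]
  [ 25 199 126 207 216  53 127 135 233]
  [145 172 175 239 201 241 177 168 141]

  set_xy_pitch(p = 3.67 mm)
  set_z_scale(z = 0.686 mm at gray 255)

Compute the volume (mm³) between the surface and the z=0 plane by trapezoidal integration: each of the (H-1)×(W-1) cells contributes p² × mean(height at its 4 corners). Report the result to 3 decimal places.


height_mm = gray/255 × 0.686; cell vol = 3.67² × mean(4 corners)
unit = 3.67² × 0.686 / (4×255) = 0.0090585 mm³ per gray-sum
row 0: Σ corner-gray over 8 cells = 4770  → 43.2090
row 1: Σ corner-gray over 8 cells = 3745  → 33.9241
row 2: Σ corner-gray over 8 cells = 3936  → 35.6542
row 3: Σ corner-gray over 8 cells = 3618  → 32.7736
row 4: Σ corner-gray over 8 cells = 3789  → 34.3226
row 5: Σ corner-gray over 8 cells = 4492  → 40.6908
row 6: Σ corner-gray over 8 cells = 4060  → 36.7775
row 7: Σ corner-gray over 8 cells = 4080  → 36.9587
row 8: Σ corner-gray over 8 cells = 5007  → 45.3559
row 9: Σ corner-gray over 8 cells = 4452  → 40.3284
row 10: Σ corner-gray over 8 cells = 3883  → 35.1741
row 11: Σ corner-gray over 8 cells = 4834  → 43.7888
row 12: Σ corner-gray over 8 cells = 5163  → 46.7690
row 13: Σ corner-gray over 8 cells = 5416  → 49.0608
Σ rows: total corner-gray = 61245  → 554.7876 mm³

554.788


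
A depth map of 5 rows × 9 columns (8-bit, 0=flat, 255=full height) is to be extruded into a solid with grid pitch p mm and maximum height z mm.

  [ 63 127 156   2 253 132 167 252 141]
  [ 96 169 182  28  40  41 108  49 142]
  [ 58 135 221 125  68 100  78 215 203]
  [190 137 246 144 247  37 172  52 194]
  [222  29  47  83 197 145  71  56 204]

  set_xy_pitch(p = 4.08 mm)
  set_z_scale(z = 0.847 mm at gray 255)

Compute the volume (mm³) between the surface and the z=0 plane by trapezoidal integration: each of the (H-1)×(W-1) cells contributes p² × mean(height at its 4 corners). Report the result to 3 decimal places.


height_mm = gray/255 × 0.847; cell vol = 4.08² × mean(4 corners)
unit = 4.08² × 0.847 / (4×255) = 0.013823 mm³ per gray-sum
row 0: Σ corner-gray over 8 cells = 3854  → 53.2740
row 1: Σ corner-gray over 8 cells = 3617  → 49.9979
row 2: Σ corner-gray over 8 cells = 4599  → 63.5722
row 3: Σ corner-gray over 8 cells = 4136  → 57.1721
Σ rows: total corner-gray = 16206  → 224.0162 mm³

224.016
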